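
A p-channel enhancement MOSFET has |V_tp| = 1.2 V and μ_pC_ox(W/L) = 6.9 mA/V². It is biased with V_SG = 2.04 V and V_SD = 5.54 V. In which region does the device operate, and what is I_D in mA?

Saturation; I_D = 2.43 mA

V_ov = V_SG − |V_tp| = 2.04 − 1.2 = 0.84 V.
Since V_SD = 5.54 V ≥ V_ov = 0.84 V, the device is in saturation.
I_D = ½ k_p V_ov² = 0.5 × 6.9 × 0.84² = 2.43 mA.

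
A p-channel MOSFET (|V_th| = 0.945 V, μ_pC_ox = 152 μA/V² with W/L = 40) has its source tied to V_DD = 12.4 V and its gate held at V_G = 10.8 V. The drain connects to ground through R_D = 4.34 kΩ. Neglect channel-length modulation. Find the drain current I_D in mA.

V_SG = V_DD − V_G = 12.4 − 10.8 = 1.6 V, so V_ov = 1.6 − 0.945 = 0.655 V.
k_p = μ_pC_ox · (W/L) = 6.08 mA/V².
Assume saturation: I_D = ½ k_p V_ov² = 0.5 × 6.08 × 0.655² = 1.3 mA, giving V_SD = V_DD − I_D R_D = 12.4 − 1.3 × 4.34 = 6.74 V.
V_SD = 6.74 V ≥ V_ov = 0.655 V, confirming saturation.

I_D = 1.30 mA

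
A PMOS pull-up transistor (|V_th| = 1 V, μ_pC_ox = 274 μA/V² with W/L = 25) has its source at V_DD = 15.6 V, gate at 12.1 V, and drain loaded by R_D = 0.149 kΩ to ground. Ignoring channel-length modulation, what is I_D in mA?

I_D = 21.4 mA

V_SG = V_DD − V_G = 15.6 − 12.1 = 3.5 V, so V_ov = 3.5 − 1 = 2.5 V.
k_p = μ_pC_ox · (W/L) = 6.85 mA/V².
Assume saturation: I_D = ½ k_p V_ov² = 0.5 × 6.85 × 2.5² = 21.4 mA, giving V_SD = V_DD − I_D R_D = 15.6 − 21.4 × 0.149 = 12.4 V.
V_SD = 12.4 V ≥ V_ov = 2.5 V, confirming saturation.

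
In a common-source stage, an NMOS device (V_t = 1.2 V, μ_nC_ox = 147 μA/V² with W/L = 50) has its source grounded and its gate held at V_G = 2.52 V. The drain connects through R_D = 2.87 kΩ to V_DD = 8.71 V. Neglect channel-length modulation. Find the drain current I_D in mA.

I_D = 2.91 mA

V_GS = V_G = 2.52 V, so V_ov = 2.52 − 1.2 = 1.32 V.
k_n = μ_nC_ox · (W/L) = 7.35 mA/V².
Assume saturation: I_D = ½ k_n V_ov² = 0.5 × 7.35 × 1.32² = 6.4 mA, giving V_DS = V_DD − I_D R_D = 8.71 − 6.4 × 2.87 = -9.67 V.
But -9.67 V < V_ov = 1.32 V, so the device is actually in triode.
In triode I_D = k_n[V_ov V_DS − ½ V_DS²] and I_D = (V_DD − V_DS)/R_D. Equating: 10.5 V_DS² − 28.84 V_DS + 8.71 = 0, giving V_DS = 0.346 V (the root below V_ov).
I_D = (8.71 − 0.346) / 2.87 = 2.91 mA.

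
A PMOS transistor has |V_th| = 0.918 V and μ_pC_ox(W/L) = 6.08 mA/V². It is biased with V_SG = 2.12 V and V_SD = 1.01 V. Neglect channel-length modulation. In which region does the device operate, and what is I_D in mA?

Triode; I_D = 4.28 mA

V_ov = V_SG − |V_th| = 2.12 − 0.918 = 1.2 V.
Since V_SD = 1.01 V < V_ov = 1.2 V, the device is in the triode region.
I_D = k_p [V_ov · V_SD − ½ V_SD²] = 6.08 × [1.2 × 1.01 − 0.5 × 1.01²] = 4.28 mA.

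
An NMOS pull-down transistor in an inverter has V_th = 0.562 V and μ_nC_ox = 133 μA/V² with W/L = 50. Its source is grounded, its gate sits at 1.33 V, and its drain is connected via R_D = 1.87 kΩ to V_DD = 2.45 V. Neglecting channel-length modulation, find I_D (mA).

I_D = 1.16 mA

V_GS = V_G = 1.33 V, so V_ov = 1.33 − 0.562 = 0.768 V.
k_n = μ_nC_ox · (W/L) = 6.65 mA/V².
Assume saturation: I_D = ½ k_n V_ov² = 0.5 × 6.65 × 0.768² = 1.96 mA, giving V_DS = V_DD − I_D R_D = 2.45 − 1.96 × 1.87 = -1.22 V.
But -1.22 V < V_ov = 0.768 V, so the device is actually in triode.
In triode I_D = k_n[V_ov V_DS − ½ V_DS²] and I_D = (V_DD − V_DS)/R_D. Equating: 6.22 V_DS² − 10.55 V_DS + 2.45 = 0, giving V_DS = 0.278 V (the root below V_ov).
I_D = (2.45 − 0.278) / 1.87 = 1.16 mA.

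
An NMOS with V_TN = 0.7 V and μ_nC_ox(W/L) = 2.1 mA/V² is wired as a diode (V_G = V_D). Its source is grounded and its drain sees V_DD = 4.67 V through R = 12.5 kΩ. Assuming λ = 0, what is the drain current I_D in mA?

With gate tied to drain, V_GS = V_DS ≥ V_GS − V_TN, so the device is in saturation.
KCL at the drain: ½ k_n (V_GS − V_TN)² = (V_DD − V_GS)/R.
Let x = V_GS − 0.7. Then 13.1 x² + x − 3.97 = 0, giving x = 0.513 V (positive root), so V_GS = 1.21 V.
I_D = (V_DD − V_GS)/R = (4.67 − 1.21) / 12.5 = 0.277 mA.

I_D = 0.277 mA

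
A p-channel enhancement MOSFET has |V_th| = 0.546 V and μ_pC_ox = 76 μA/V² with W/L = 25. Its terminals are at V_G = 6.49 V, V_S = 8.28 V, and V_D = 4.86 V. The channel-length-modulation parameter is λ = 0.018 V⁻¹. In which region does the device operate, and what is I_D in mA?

Saturation; I_D = 1.56 mA

V_SG = V_S − V_G = 8.28 − 6.49 = 1.79 V; V_SD = V_S − V_D = 8.28 − 4.86 = 3.42 V.
k_p = μ_pC_ox · (W/L) = 1.9 mA/V².
V_ov = V_SG − |V_th| = 1.79 − 0.546 = 1.24 V.
Since V_SD = 3.42 V ≥ V_ov = 1.24 V, the device is in saturation.
I_D = ½ k_p V_ov² (1 + λ V_SD) = 0.5 × 1.9 × 1.24² × (1 + 0.018 × 3.42) = 1.56 mA.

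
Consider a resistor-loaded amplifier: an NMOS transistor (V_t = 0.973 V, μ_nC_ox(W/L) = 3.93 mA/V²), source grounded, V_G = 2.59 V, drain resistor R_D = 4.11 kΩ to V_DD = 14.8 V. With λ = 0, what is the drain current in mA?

I_D = 3.43 mA

V_GS = V_G = 2.59 V, so V_ov = 2.59 − 0.973 = 1.62 V.
Assume saturation: I_D = ½ k_n V_ov² = 0.5 × 3.93 × 1.62² = 5.14 mA, giving V_DS = V_DD − I_D R_D = 14.8 − 5.14 × 4.11 = -6.32 V.
But -6.32 V < V_ov = 1.62 V, so the device is actually in triode.
In triode I_D = k_n[V_ov V_DS − ½ V_DS²] and I_D = (V_DD − V_DS)/R_D. Equating: 8.08 V_DS² − 27.12 V_DS + 14.8 = 0, giving V_DS = 0.686 V (the root below V_ov).
I_D = (14.8 − 0.686) / 4.11 = 3.43 mA.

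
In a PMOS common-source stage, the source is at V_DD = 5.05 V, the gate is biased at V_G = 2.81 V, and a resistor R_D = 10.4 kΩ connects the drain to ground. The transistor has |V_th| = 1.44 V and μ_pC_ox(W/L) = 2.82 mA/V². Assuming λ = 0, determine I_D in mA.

V_SG = V_DD − V_G = 5.05 − 2.81 = 2.24 V, so V_ov = 2.24 − 1.44 = 0.8 V.
Assume saturation: I_D = ½ k_p V_ov² = 0.5 × 2.82 × 0.8² = 0.902 mA, giving V_SD = V_DD − I_D R_D = 5.05 − 0.902 × 10.4 = -4.33 V.
But -4.33 V < V_ov = 0.8 V, so the device is actually in triode.
In triode I_D = k_p[V_ov V_SD − ½ V_SD²] and I_D = (V_DD − V_SD)/R_D. Equating: 14.7 V_SD² − 24.46 V_SD + 5.05 = 0, giving V_SD = 0.241 V (the root below V_ov).
I_D = (5.05 − 0.241) / 10.4 = 0.462 mA.

I_D = 0.462 mA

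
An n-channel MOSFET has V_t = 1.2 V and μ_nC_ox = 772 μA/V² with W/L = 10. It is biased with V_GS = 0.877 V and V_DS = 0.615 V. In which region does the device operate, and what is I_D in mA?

V_GS = 0.877 V < V_t = 1.2 V, so the transistor is in cutoff.

Cutoff; I_D = 0 mA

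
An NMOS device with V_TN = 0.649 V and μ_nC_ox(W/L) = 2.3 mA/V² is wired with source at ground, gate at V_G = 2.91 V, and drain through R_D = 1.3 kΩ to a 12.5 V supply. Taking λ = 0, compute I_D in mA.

V_GS = V_G = 2.91 V, so V_ov = 2.91 − 0.649 = 2.26 V.
Assume saturation: I_D = ½ k_n V_ov² = 0.5 × 2.3 × 2.26² = 5.88 mA, giving V_DS = V_DD − I_D R_D = 12.5 − 5.88 × 1.3 = 4.86 V.
V_DS = 4.86 V ≥ V_ov = 2.26 V, confirming saturation.

I_D = 5.88 mA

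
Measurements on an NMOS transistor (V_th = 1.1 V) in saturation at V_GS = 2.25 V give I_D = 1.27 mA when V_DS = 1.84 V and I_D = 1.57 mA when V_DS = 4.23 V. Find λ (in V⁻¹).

λ = 0.121 V⁻¹

With V_GS fixed, I_D ∝ (1 + λ V_DS) in saturation, so I_D2/I_D1 = (1 + λ V_DS2)/(1 + λ V_DS1).
1.57/1.27 = 1.236 = (1 + 4.23 λ)/(1 + 1.84 λ).
Solving: λ (I_D1 V_DS2 − I_D2 V_DS1) = I_D2 − I_D1, so λ = (1.57 − 1.27) / (1.27 × 4.23 − 1.57 × 1.84) = 0.3 / 2.48 = 0.121 V⁻¹.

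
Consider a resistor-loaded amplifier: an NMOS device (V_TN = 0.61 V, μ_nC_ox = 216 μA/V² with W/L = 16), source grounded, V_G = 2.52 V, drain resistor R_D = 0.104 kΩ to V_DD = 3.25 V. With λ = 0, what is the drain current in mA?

V_GS = V_G = 2.52 V, so V_ov = 2.52 − 0.61 = 1.91 V.
k_n = μ_nC_ox · (W/L) = 3.456 mA/V².
Assume saturation: I_D = ½ k_n V_ov² = 0.5 × 3.456 × 1.91² = 6.3 mA, giving V_DS = V_DD − I_D R_D = 3.25 − 6.3 × 0.104 = 2.59 V.
V_DS = 2.59 V ≥ V_ov = 1.91 V, confirming saturation.

I_D = 6.30 mA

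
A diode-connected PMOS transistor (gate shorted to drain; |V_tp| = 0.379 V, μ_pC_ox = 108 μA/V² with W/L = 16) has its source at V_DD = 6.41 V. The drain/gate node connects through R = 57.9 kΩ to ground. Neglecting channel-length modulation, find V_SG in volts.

With gate tied to drain, V_SG = V_SD ≥ V_SG − |V_tp|, so the device is in saturation.
k_p = μ_pC_ox · (W/L) = 1.728 mA/V².
KCL at the drain: ½ k_p (V_SG − |V_tp|)² = (V_DD − V_SG)/R.
Let x = V_SG − 0.379. Then 50 x² + x − 6.031 = 0, giving x = 0.337 V (positive root), so V_SG = 0.716 V.
I_D = (V_DD − V_SG)/R = (6.41 − 0.716) / 57.9 = 0.0983 mA.

V_SG = 0.716 V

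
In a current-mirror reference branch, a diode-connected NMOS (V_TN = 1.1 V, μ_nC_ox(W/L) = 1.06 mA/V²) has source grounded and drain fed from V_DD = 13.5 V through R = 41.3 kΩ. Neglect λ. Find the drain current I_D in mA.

I_D = 0.283 mA

With gate tied to drain, V_GS = V_DS ≥ V_GS − V_TN, so the device is in saturation.
KCL at the drain: ½ k_n (V_GS − V_TN)² = (V_DD − V_GS)/R.
Let x = V_GS − 1.1. Then 21.9 x² + x − 12.4 = 0, giving x = 0.73 V (positive root), so V_GS = 1.83 V.
I_D = (V_DD − V_GS)/R = (13.5 − 1.83) / 41.3 = 0.283 mA.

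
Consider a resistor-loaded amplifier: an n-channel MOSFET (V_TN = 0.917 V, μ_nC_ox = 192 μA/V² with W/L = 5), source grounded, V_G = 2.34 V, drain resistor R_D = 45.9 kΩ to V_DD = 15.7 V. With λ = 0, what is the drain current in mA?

I_D = 0.336 mA

V_GS = V_G = 2.34 V, so V_ov = 2.34 − 0.917 = 1.42 V.
k_n = μ_nC_ox · (W/L) = 0.96 mA/V².
Assume saturation: I_D = ½ k_n V_ov² = 0.5 × 0.96 × 1.42² = 0.972 mA, giving V_DS = V_DD − I_D R_D = 15.7 − 0.972 × 45.9 = -28.9 V.
But -28.9 V < V_ov = 1.42 V, so the device is actually in triode.
In triode I_D = k_n[V_ov V_DS − ½ V_DS²] and I_D = (V_DD − V_DS)/R_D. Equating: 22 V_DS² − 63.7 V_DS + 15.7 = 0, giving V_DS = 0.272 V (the root below V_ov).
I_D = (15.7 − 0.272) / 45.9 = 0.336 mA.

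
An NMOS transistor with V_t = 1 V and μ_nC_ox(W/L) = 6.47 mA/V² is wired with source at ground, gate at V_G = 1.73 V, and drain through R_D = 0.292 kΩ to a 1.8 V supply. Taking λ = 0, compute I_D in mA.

V_GS = V_G = 1.73 V, so V_ov = 1.73 − 1 = 0.73 V.
Assume saturation: I_D = ½ k_n V_ov² = 0.5 × 6.47 × 0.73² = 1.72 mA, giving V_DS = V_DD − I_D R_D = 1.8 − 1.72 × 0.292 = 1.3 V.
V_DS = 1.3 V ≥ V_ov = 0.73 V, confirming saturation.

I_D = 1.72 mA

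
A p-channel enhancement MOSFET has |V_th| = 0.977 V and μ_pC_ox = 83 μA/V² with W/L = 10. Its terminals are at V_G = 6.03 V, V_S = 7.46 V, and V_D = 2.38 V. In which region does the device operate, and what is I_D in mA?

Saturation; I_D = 0.0852 mA

V_SG = V_S − V_G = 7.46 − 6.03 = 1.43 V; V_SD = V_S − V_D = 7.46 − 2.38 = 5.08 V.
k_p = μ_pC_ox · (W/L) = 0.83 mA/V².
V_ov = V_SG − |V_th| = 1.43 − 0.977 = 0.453 V.
Since V_SD = 5.08 V ≥ V_ov = 0.453 V, the device is in saturation.
I_D = ½ k_p V_ov² = 0.5 × 0.83 × 0.453² = 0.0852 mA.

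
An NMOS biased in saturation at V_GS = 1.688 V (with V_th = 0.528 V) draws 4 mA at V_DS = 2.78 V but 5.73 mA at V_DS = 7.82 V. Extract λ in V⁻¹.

λ = 0.113 V⁻¹

With V_GS fixed, I_D ∝ (1 + λ V_DS) in saturation, so I_D2/I_D1 = (1 + λ V_DS2)/(1 + λ V_DS1).
5.73/4 = 1.433 = (1 + 7.82 λ)/(1 + 2.78 λ).
Solving: λ (I_D1 V_DS2 − I_D2 V_DS1) = I_D2 − I_D1, so λ = (5.73 − 4) / (4 × 7.82 − 5.73 × 2.78) = 1.73 / 15.4 = 0.113 V⁻¹.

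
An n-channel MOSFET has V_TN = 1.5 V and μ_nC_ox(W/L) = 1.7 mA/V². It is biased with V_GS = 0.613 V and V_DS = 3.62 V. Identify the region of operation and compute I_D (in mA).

Cutoff; I_D = 0 mA

V_GS = 0.613 V < V_TN = 1.5 V, so the transistor is in cutoff.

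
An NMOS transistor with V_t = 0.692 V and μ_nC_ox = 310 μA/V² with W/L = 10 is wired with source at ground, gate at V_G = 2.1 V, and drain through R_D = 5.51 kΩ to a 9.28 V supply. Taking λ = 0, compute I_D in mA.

I_D = 1.61 mA

V_GS = V_G = 2.1 V, so V_ov = 2.1 − 0.692 = 1.41 V.
k_n = μ_nC_ox · (W/L) = 3.1 mA/V².
Assume saturation: I_D = ½ k_n V_ov² = 0.5 × 3.1 × 1.41² = 3.07 mA, giving V_DS = V_DD − I_D R_D = 9.28 − 3.07 × 5.51 = -7.65 V.
But -7.65 V < V_ov = 1.41 V, so the device is actually in triode.
In triode I_D = k_n[V_ov V_DS − ½ V_DS²] and I_D = (V_DD − V_DS)/R_D. Equating: 8.54 V_DS² − 25.05 V_DS + 9.28 = 0, giving V_DS = 0.435 V (the root below V_ov).
I_D = (9.28 − 0.435) / 5.51 = 1.61 mA.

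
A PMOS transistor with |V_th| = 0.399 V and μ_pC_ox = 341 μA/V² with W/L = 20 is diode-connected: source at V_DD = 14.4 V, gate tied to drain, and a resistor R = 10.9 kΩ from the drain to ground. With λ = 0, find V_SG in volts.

V_SG = 0.999 V

With gate tied to drain, V_SG = V_SD ≥ V_SG − |V_th|, so the device is in saturation.
k_p = μ_pC_ox · (W/L) = 6.82 mA/V².
KCL at the drain: ½ k_p (V_SG − |V_th|)² = (V_DD − V_SG)/R.
Let x = V_SG − 0.399. Then 37.2 x² + x − 14 = 0, giving x = 0.6 V (positive root), so V_SG = 0.999 V.
I_D = (V_DD − V_SG)/R = (14.4 − 0.999) / 10.9 = 1.23 mA.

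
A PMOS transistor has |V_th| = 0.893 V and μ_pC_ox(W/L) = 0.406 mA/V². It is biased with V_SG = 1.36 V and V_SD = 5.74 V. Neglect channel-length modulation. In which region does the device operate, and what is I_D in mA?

V_ov = V_SG − |V_th| = 1.36 − 0.893 = 0.467 V.
Since V_SD = 5.74 V ≥ V_ov = 0.467 V, the device is in saturation.
I_D = ½ k_p V_ov² = 0.5 × 0.406 × 0.467² = 0.0443 mA.

Saturation; I_D = 0.0443 mA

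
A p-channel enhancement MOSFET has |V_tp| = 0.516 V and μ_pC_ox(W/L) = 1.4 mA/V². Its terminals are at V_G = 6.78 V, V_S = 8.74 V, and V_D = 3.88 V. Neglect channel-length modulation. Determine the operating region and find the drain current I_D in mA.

Saturation; I_D = 1.46 mA

V_SG = V_S − V_G = 8.74 − 6.78 = 1.96 V; V_SD = V_S − V_D = 8.74 − 3.88 = 4.86 V.
V_ov = V_SG − |V_tp| = 1.96 − 0.516 = 1.44 V.
Since V_SD = 4.86 V ≥ V_ov = 1.44 V, the device is in saturation.
I_D = ½ k_p V_ov² = 0.5 × 1.4 × 1.44² = 1.46 mA.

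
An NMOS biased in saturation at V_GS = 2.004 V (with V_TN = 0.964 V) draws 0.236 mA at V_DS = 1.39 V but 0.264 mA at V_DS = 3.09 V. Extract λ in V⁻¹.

λ = 0.0773 V⁻¹

With V_GS fixed, I_D ∝ (1 + λ V_DS) in saturation, so I_D2/I_D1 = (1 + λ V_DS2)/(1 + λ V_DS1).
0.264/0.236 = 1.119 = (1 + 3.09 λ)/(1 + 1.39 λ).
Solving: λ (I_D1 V_DS2 − I_D2 V_DS1) = I_D2 − I_D1, so λ = (0.264 − 0.236) / (0.236 × 3.09 − 0.264 × 1.39) = 0.028 / 0.362 = 0.0773 V⁻¹.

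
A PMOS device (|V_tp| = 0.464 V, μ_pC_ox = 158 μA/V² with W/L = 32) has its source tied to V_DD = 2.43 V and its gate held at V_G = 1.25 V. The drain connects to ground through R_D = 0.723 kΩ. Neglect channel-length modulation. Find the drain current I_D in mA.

V_SG = V_DD − V_G = 2.43 − 1.25 = 1.18 V, so V_ov = 1.18 − 0.464 = 0.716 V.
k_p = μ_pC_ox · (W/L) = 5.056 mA/V².
Assume saturation: I_D = ½ k_p V_ov² = 0.5 × 5.056 × 0.716² = 1.3 mA, giving V_SD = V_DD − I_D R_D = 2.43 − 1.3 × 0.723 = 1.49 V.
V_SD = 1.49 V ≥ V_ov = 0.716 V, confirming saturation.

I_D = 1.30 mA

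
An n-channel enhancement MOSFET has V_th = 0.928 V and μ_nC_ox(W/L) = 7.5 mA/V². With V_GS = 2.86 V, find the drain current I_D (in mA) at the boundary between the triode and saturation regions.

I_D = 14.0 mA

At the boundary V_DS = V_ov = V_GS − V_th = 2.86 − 0.928 = 1.93 V.
I_D = ½ k_n V_ov² = 0.5 × 7.5 × 1.93² = 14 mA.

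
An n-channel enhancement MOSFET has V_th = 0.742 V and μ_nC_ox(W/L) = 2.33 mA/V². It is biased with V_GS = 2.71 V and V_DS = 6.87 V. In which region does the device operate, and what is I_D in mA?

Saturation; I_D = 4.51 mA

V_ov = V_GS − V_th = 2.71 − 0.742 = 1.97 V.
Since V_DS = 6.87 V ≥ V_ov = 1.97 V, the device is in saturation.
I_D = ½ k_n V_ov² = 0.5 × 2.33 × 1.97² = 4.51 mA.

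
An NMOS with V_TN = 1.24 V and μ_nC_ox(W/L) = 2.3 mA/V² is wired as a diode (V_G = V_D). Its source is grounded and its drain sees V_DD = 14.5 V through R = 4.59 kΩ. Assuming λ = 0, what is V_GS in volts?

With gate tied to drain, V_GS = V_DS ≥ V_GS − V_TN, so the device is in saturation.
KCL at the drain: ½ k_n (V_GS − V_TN)² = (V_DD − V_GS)/R.
Let x = V_GS − 1.24. Then 5.28 x² + x − 13.26 = 0, giving x = 1.49 V (positive root), so V_GS = 2.73 V.
I_D = (V_DD − V_GS)/R = (14.5 − 2.73) / 4.59 = 2.56 mA.

V_GS = 2.73 V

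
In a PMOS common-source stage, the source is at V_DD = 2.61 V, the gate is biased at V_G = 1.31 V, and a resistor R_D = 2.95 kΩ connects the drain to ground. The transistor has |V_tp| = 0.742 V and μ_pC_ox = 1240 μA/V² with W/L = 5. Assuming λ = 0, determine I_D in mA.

I_D = 0.779 mA

V_SG = V_DD − V_G = 2.61 − 1.31 = 1.3 V, so V_ov = 1.3 − 0.742 = 0.558 V.
k_p = μ_pC_ox · (W/L) = 6.2 mA/V².
Assume saturation: I_D = ½ k_p V_ov² = 0.5 × 6.2 × 0.558² = 0.965 mA, giving V_SD = V_DD − I_D R_D = 2.61 − 0.965 × 2.95 = -0.237 V.
But -0.237 V < V_ov = 0.558 V, so the device is actually in triode.
In triode I_D = k_p[V_ov V_SD − ½ V_SD²] and I_D = (V_DD − V_SD)/R_D. Equating: 9.15 V_SD² − 11.21 V_SD + 2.61 = 0, giving V_SD = 0.313 V (the root below V_ov).
I_D = (2.61 − 0.313) / 2.95 = 0.779 mA.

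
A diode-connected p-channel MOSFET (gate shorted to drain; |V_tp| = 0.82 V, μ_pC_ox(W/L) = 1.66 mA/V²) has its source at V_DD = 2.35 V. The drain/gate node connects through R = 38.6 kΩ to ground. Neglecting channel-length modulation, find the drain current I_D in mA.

I_D = 0.0344 mA

With gate tied to drain, V_SG = V_SD ≥ V_SG − |V_tp|, so the device is in saturation.
KCL at the drain: ½ k_p (V_SG − |V_tp|)² = (V_DD − V_SG)/R.
Let x = V_SG − 0.82. Then 32 x² + x − 1.53 = 0, giving x = 0.203 V (positive root), so V_SG = 1.02 V.
I_D = (V_DD − V_SG)/R = (2.35 − 1.02) / 38.6 = 0.0344 mA.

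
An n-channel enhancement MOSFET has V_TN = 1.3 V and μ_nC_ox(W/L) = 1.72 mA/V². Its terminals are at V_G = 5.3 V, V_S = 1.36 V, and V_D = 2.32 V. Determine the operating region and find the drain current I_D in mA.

Triode; I_D = 3.57 mA

V_GS = V_G − V_S = 5.3 − 1.36 = 3.94 V; V_DS = V_D − V_S = 2.32 − 1.36 = 0.96 V.
V_ov = V_GS − V_TN = 3.94 − 1.3 = 2.64 V.
Since V_DS = 0.96 V < V_ov = 2.64 V, the device is in the triode region.
I_D = k_n [V_ov · V_DS − ½ V_DS²] = 1.72 × [2.64 × 0.96 − 0.5 × 0.96²] = 3.57 mA.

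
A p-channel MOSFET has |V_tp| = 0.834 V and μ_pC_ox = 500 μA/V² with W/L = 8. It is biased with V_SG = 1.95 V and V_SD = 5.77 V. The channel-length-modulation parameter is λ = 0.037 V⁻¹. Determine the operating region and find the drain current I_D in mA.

k_p = μ_pC_ox · (W/L) = 4 mA/V².
V_ov = V_SG − |V_tp| = 1.95 − 0.834 = 1.12 V.
Since V_SD = 5.77 V ≥ V_ov = 1.12 V, the device is in saturation.
I_D = ½ k_p V_ov² (1 + λ V_SD) = 0.5 × 4 × 1.12² × (1 + 0.037 × 5.77) = 3.02 mA.

Saturation; I_D = 3.02 mA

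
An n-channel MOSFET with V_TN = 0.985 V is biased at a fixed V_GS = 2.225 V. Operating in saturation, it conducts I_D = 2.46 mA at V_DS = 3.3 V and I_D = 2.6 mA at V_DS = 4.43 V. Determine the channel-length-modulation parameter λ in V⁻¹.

λ = 0.0604 V⁻¹

With V_GS fixed, I_D ∝ (1 + λ V_DS) in saturation, so I_D2/I_D1 = (1 + λ V_DS2)/(1 + λ V_DS1).
2.6/2.46 = 1.057 = (1 + 4.43 λ)/(1 + 3.3 λ).
Solving: λ (I_D1 V_DS2 − I_D2 V_DS1) = I_D2 − I_D1, so λ = (2.6 − 2.46) / (2.46 × 4.43 − 2.6 × 3.3) = 0.14 / 2.32 = 0.0604 V⁻¹.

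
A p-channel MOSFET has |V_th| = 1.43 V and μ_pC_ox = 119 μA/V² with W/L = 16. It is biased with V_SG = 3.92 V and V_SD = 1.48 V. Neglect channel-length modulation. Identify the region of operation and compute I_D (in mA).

Triode; I_D = 4.93 mA

k_p = μ_pC_ox · (W/L) = 1.904 mA/V².
V_ov = V_SG − |V_th| = 3.92 − 1.43 = 2.49 V.
Since V_SD = 1.48 V < V_ov = 2.49 V, the device is in the triode region.
I_D = k_p [V_ov · V_SD − ½ V_SD²] = 1.904 × [2.49 × 1.48 − 0.5 × 1.48²] = 4.93 mA.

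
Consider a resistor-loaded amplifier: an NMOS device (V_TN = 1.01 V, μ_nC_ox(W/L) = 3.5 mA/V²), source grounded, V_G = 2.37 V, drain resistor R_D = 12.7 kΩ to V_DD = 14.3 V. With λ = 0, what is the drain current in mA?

I_D = 1.11 mA

V_GS = V_G = 2.37 V, so V_ov = 2.37 − 1.01 = 1.36 V.
Assume saturation: I_D = ½ k_n V_ov² = 0.5 × 3.5 × 1.36² = 3.24 mA, giving V_DS = V_DD − I_D R_D = 14.3 − 3.24 × 12.7 = -26.8 V.
But -26.8 V < V_ov = 1.36 V, so the device is actually in triode.
In triode I_D = k_n[V_ov V_DS − ½ V_DS²] and I_D = (V_DD − V_DS)/R_D. Equating: 22.2 V_DS² − 61.45 V_DS + 14.3 = 0, giving V_DS = 0.256 V (the root below V_ov).
I_D = (14.3 − 0.256) / 12.7 = 1.11 mA.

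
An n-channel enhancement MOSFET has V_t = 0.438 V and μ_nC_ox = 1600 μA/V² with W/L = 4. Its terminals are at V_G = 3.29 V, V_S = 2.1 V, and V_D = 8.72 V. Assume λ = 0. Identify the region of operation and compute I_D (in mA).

V_GS = V_G − V_S = 3.29 − 2.1 = 1.19 V; V_DS = V_D − V_S = 8.72 − 2.1 = 6.62 V.
k_n = μ_nC_ox · (W/L) = 6.4 mA/V².
V_ov = V_GS − V_t = 1.19 − 0.438 = 0.752 V.
Since V_DS = 6.62 V ≥ V_ov = 0.752 V, the device is in saturation.
I_D = ½ k_n V_ov² = 0.5 × 6.4 × 0.752² = 1.81 mA.

Saturation; I_D = 1.81 mA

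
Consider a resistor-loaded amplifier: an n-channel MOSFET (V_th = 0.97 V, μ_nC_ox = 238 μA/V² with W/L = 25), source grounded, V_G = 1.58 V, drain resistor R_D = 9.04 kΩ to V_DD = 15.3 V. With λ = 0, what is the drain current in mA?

I_D = 1.11 mA

V_GS = V_G = 1.58 V, so V_ov = 1.58 − 0.97 = 0.61 V.
k_n = μ_nC_ox · (W/L) = 5.95 mA/V².
Assume saturation: I_D = ½ k_n V_ov² = 0.5 × 5.95 × 0.61² = 1.11 mA, giving V_DS = V_DD − I_D R_D = 15.3 − 1.11 × 9.04 = 5.29 V.
V_DS = 5.29 V ≥ V_ov = 0.61 V, confirming saturation.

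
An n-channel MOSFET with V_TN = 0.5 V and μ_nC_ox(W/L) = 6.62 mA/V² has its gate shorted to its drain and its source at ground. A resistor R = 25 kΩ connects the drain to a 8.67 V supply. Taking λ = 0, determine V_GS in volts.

V_GS = 0.808 V

With gate tied to drain, V_GS = V_DS ≥ V_GS − V_TN, so the device is in saturation.
KCL at the drain: ½ k_n (V_GS − V_TN)² = (V_DD − V_GS)/R.
Let x = V_GS − 0.5. Then 82.8 x² + x − 8.17 = 0, giving x = 0.308 V (positive root), so V_GS = 0.808 V.
I_D = (V_DD − V_GS)/R = (8.67 − 0.808) / 25 = 0.314 mA.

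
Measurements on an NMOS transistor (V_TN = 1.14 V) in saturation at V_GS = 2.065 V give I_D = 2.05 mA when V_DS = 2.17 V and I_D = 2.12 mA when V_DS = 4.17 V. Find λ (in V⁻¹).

With V_GS fixed, I_D ∝ (1 + λ V_DS) in saturation, so I_D2/I_D1 = (1 + λ V_DS2)/(1 + λ V_DS1).
2.12/2.05 = 1.034 = (1 + 4.17 λ)/(1 + 2.17 λ).
Solving: λ (I_D1 V_DS2 − I_D2 V_DS1) = I_D2 − I_D1, so λ = (2.12 − 2.05) / (2.05 × 4.17 − 2.12 × 2.17) = 0.07 / 3.95 = 0.0177 V⁻¹.

λ = 0.0177 V⁻¹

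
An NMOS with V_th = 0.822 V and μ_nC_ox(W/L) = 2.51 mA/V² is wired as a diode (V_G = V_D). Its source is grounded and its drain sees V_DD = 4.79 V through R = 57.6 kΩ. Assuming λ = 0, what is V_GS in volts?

V_GS = 1.05 V

With gate tied to drain, V_GS = V_DS ≥ V_GS − V_th, so the device is in saturation.
KCL at the drain: ½ k_n (V_GS − V_th)² = (V_DD − V_GS)/R.
Let x = V_GS − 0.822. Then 72.3 x² + x − 3.968 = 0, giving x = 0.227 V (positive root), so V_GS = 1.05 V.
I_D = (V_DD − V_GS)/R = (4.79 − 1.05) / 57.6 = 0.0649 mA.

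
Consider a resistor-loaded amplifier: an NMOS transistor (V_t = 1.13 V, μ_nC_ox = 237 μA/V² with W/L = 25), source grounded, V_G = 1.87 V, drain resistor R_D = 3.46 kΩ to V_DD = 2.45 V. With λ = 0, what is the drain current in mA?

V_GS = V_G = 1.87 V, so V_ov = 1.87 − 1.13 = 0.74 V.
k_n = μ_nC_ox · (W/L) = 5.925 mA/V².
Assume saturation: I_D = ½ k_n V_ov² = 0.5 × 5.925 × 0.74² = 1.62 mA, giving V_DS = V_DD − I_D R_D = 2.45 − 1.62 × 3.46 = -3.16 V.
But -3.16 V < V_ov = 0.74 V, so the device is actually in triode.
In triode I_D = k_n[V_ov V_DS − ½ V_DS²] and I_D = (V_DD − V_DS)/R_D. Equating: 10.3 V_DS² − 16.17 V_DS + 2.45 = 0, giving V_DS = 0.17 V (the root below V_ov).
I_D = (2.45 − 0.17) / 3.46 = 0.659 mA.

I_D = 0.659 mA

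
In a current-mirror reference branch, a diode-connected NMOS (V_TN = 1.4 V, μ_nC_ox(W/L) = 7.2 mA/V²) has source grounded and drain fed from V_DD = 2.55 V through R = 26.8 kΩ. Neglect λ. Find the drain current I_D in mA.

I_D = 0.0390 mA

With gate tied to drain, V_GS = V_DS ≥ V_GS − V_TN, so the device is in saturation.
KCL at the drain: ½ k_n (V_GS − V_TN)² = (V_DD − V_GS)/R.
Let x = V_GS − 1.4. Then 96.5 x² + x − 1.15 = 0, giving x = 0.104 V (positive root), so V_GS = 1.5 V.
I_D = (V_DD − V_GS)/R = (2.55 − 1.5) / 26.8 = 0.039 mA.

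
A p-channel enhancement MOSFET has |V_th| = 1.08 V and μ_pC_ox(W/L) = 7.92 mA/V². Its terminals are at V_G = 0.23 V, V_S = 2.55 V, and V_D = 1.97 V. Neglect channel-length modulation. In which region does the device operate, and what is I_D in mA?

Triode; I_D = 4.36 mA

V_SG = V_S − V_G = 2.55 − 0.23 = 2.32 V; V_SD = V_S − V_D = 2.55 − 1.97 = 0.58 V.
V_ov = V_SG − |V_th| = 2.32 − 1.08 = 1.24 V.
Since V_SD = 0.58 V < V_ov = 1.24 V, the device is in the triode region.
I_D = k_p [V_ov · V_SD − ½ V_SD²] = 7.92 × [1.24 × 0.58 − 0.5 × 0.58²] = 4.36 mA.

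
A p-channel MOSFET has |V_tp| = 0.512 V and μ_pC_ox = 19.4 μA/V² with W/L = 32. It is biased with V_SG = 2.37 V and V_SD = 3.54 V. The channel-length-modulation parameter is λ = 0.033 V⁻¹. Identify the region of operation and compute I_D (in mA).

k_p = μ_pC_ox · (W/L) = 0.6208 mA/V².
V_ov = V_SG − |V_tp| = 2.37 − 0.512 = 1.86 V.
Since V_SD = 3.54 V ≥ V_ov = 1.86 V, the device is in saturation.
I_D = ½ k_p V_ov² (1 + λ V_SD) = 0.5 × 0.6208 × 1.86² × (1 + 0.033 × 3.54) = 1.2 mA.

Saturation; I_D = 1.20 mA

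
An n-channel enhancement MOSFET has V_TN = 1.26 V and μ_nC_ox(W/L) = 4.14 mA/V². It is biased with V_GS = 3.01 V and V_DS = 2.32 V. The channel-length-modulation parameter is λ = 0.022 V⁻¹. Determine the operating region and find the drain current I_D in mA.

Saturation; I_D = 6.66 mA

V_ov = V_GS − V_TN = 3.01 − 1.26 = 1.75 V.
Since V_DS = 2.32 V ≥ V_ov = 1.75 V, the device is in saturation.
I_D = ½ k_n V_ov² (1 + λ V_DS) = 0.5 × 4.14 × 1.75² × (1 + 0.022 × 2.32) = 6.66 mA.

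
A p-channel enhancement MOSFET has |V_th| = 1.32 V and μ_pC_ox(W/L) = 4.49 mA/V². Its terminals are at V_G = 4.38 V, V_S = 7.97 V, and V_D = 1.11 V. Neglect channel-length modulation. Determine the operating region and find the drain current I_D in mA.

V_SG = V_S − V_G = 7.97 − 4.38 = 3.59 V; V_SD = V_S − V_D = 7.97 − 1.11 = 6.86 V.
V_ov = V_SG − |V_th| = 3.59 − 1.32 = 2.27 V.
Since V_SD = 6.86 V ≥ V_ov = 2.27 V, the device is in saturation.
I_D = ½ k_p V_ov² = 0.5 × 4.49 × 2.27² = 11.6 mA.

Saturation; I_D = 11.6 mA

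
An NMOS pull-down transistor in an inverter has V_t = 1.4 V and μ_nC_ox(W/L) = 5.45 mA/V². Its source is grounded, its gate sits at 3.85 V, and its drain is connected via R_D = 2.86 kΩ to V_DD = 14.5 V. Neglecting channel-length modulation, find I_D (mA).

I_D = 4.93 mA

V_GS = V_G = 3.85 V, so V_ov = 3.85 − 1.4 = 2.45 V.
Assume saturation: I_D = ½ k_n V_ov² = 0.5 × 5.45 × 2.45² = 16.4 mA, giving V_DS = V_DD − I_D R_D = 14.5 − 16.4 × 2.86 = -32.3 V.
But -32.3 V < V_ov = 2.45 V, so the device is actually in triode.
In triode I_D = k_n[V_ov V_DS − ½ V_DS²] and I_D = (V_DD − V_DS)/R_D. Equating: 7.79 V_DS² − 39.19 V_DS + 14.5 = 0, giving V_DS = 0.402 V (the root below V_ov).
I_D = (14.5 − 0.402) / 2.86 = 4.93 mA.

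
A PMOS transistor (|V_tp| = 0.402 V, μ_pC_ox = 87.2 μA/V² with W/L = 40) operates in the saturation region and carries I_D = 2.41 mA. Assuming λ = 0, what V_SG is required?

k_p = μ_pC_ox · (W/L) = 3.488 mA/V².
In saturation I_D = ½ k_p (V_SG − |V_tp|)², so V_SG − |V_tp| = √(2 I_D / k_p) = √(2 × 2.41 / 3.488) = 1.18 V.
V_SG = 0.402 + 1.18 = 1.58 V.

V_SG = 1.58 V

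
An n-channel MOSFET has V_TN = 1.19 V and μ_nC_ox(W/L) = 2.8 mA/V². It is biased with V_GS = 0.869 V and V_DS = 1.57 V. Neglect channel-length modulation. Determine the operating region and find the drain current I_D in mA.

V_GS = 0.869 V < V_TN = 1.19 V, so the transistor is in cutoff.

Cutoff; I_D = 0 mA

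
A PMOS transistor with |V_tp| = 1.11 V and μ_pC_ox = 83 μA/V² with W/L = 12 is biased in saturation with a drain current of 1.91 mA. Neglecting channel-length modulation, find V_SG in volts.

k_p = μ_pC_ox · (W/L) = 0.996 mA/V².
In saturation I_D = ½ k_p (V_SG − |V_tp|)², so V_SG − |V_tp| = √(2 I_D / k_p) = √(2 × 1.91 / 0.996) = 1.96 V.
V_SG = 1.11 + 1.96 = 3.07 V.

V_SG = 3.07 V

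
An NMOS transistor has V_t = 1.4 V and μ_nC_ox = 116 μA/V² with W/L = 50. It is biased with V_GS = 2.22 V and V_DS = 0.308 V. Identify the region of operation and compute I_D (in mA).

k_n = μ_nC_ox · (W/L) = 5.8 mA/V².
V_ov = V_GS − V_t = 2.22 − 1.4 = 0.82 V.
Since V_DS = 0.308 V < V_ov = 0.82 V, the device is in the triode region.
I_D = k_n [V_ov · V_DS − ½ V_DS²] = 5.8 × [0.82 × 0.308 − 0.5 × 0.308²] = 1.19 mA.

Triode; I_D = 1.19 mA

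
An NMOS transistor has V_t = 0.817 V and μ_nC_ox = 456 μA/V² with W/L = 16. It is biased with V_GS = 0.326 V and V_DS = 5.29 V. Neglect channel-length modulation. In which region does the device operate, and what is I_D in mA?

V_GS = 0.326 V < V_t = 0.817 V, so the transistor is in cutoff.

Cutoff; I_D = 0 mA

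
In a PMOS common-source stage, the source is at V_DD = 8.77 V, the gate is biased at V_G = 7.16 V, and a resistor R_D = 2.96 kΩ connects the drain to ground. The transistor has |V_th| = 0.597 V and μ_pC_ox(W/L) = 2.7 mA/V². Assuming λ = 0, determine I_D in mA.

I_D = 1.39 mA

V_SG = V_DD − V_G = 8.77 − 7.16 = 1.61 V, so V_ov = 1.61 − 0.597 = 1.01 V.
Assume saturation: I_D = ½ k_p V_ov² = 0.5 × 2.7 × 1.01² = 1.39 mA, giving V_SD = V_DD − I_D R_D = 8.77 − 1.39 × 2.96 = 4.67 V.
V_SD = 4.67 V ≥ V_ov = 1.01 V, confirming saturation.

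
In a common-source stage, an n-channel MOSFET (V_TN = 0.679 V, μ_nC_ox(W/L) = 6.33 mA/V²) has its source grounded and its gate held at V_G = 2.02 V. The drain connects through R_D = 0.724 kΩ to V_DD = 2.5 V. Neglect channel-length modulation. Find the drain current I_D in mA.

V_GS = V_G = 2.02 V, so V_ov = 2.02 − 0.679 = 1.34 V.
Assume saturation: I_D = ½ k_n V_ov² = 0.5 × 6.33 × 1.34² = 5.69 mA, giving V_DS = V_DD − I_D R_D = 2.5 − 5.69 × 0.724 = -1.62 V.
But -1.62 V < V_ov = 1.34 V, so the device is actually in triode.
In triode I_D = k_n[V_ov V_DS − ½ V_DS²] and I_D = (V_DD − V_DS)/R_D. Equating: 2.29 V_DS² − 7.146 V_DS + 2.5 = 0, giving V_DS = 0.402 V (the root below V_ov).
I_D = (2.5 − 0.402) / 0.724 = 2.9 mA.

I_D = 2.90 mA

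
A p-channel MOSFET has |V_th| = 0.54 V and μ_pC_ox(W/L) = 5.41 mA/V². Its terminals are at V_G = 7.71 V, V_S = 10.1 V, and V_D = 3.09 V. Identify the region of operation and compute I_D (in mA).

V_SG = V_S − V_G = 10.1 − 7.71 = 2.39 V; V_SD = V_S − V_D = 10.1 − 3.09 = 7.01 V.
V_ov = V_SG − |V_th| = 2.39 − 0.54 = 1.85 V.
Since V_SD = 7.01 V ≥ V_ov = 1.85 V, the device is in saturation.
I_D = ½ k_p V_ov² = 0.5 × 5.41 × 1.85² = 9.26 mA.

Saturation; I_D = 9.26 mA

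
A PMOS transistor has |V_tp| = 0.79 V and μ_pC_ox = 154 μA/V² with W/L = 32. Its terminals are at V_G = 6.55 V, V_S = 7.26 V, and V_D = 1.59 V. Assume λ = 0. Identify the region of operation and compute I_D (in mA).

Cutoff; I_D = 0 mA

V_SG = V_S − V_G = 7.26 − 6.55 = 0.71 V; V_SD = V_S − V_D = 7.26 − 1.59 = 5.67 V.
V_SG = 0.71 V < |V_tp| = 0.79 V, so the transistor is in cutoff.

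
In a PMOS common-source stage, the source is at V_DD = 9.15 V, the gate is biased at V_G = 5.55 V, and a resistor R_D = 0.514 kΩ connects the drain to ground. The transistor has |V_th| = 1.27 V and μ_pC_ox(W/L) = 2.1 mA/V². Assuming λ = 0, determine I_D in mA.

I_D = 5.70 mA

V_SG = V_DD − V_G = 9.15 − 5.55 = 3.6 V, so V_ov = 3.6 − 1.27 = 2.33 V.
Assume saturation: I_D = ½ k_p V_ov² = 0.5 × 2.1 × 2.33² = 5.7 mA, giving V_SD = V_DD − I_D R_D = 9.15 − 5.7 × 0.514 = 6.22 V.
V_SD = 6.22 V ≥ V_ov = 2.33 V, confirming saturation.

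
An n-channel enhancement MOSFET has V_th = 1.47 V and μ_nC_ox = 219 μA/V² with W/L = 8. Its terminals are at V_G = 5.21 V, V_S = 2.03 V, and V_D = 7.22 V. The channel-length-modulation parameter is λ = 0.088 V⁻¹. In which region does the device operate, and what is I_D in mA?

V_GS = V_G − V_S = 5.21 − 2.03 = 3.18 V; V_DS = V_D − V_S = 7.22 − 2.03 = 5.19 V.
k_n = μ_nC_ox · (W/L) = 1.752 mA/V².
V_ov = V_GS − V_th = 3.18 − 1.47 = 1.71 V.
Since V_DS = 5.19 V ≥ V_ov = 1.71 V, the device is in saturation.
I_D = ½ k_n V_ov² (1 + λ V_DS) = 0.5 × 1.752 × 1.71² × (1 + 0.088 × 5.19) = 3.73 mA.

Saturation; I_D = 3.73 mA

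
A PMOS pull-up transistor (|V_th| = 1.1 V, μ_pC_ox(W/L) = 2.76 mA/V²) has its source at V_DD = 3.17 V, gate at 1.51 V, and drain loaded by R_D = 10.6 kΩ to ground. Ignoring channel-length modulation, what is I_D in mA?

I_D = 0.278 mA

V_SG = V_DD − V_G = 3.17 − 1.51 = 1.66 V, so V_ov = 1.66 − 1.1 = 0.56 V.
Assume saturation: I_D = ½ k_p V_ov² = 0.5 × 2.76 × 0.56² = 0.433 mA, giving V_SD = V_DD − I_D R_D = 3.17 − 0.433 × 10.6 = -1.42 V.
But -1.42 V < V_ov = 0.56 V, so the device is actually in triode.
In triode I_D = k_p[V_ov V_SD − ½ V_SD²] and I_D = (V_DD − V_SD)/R_D. Equating: 14.6 V_SD² − 17.38 V_SD + 3.17 = 0, giving V_SD = 0.225 V (the root below V_ov).
I_D = (3.17 − 0.225) / 10.6 = 0.278 mA.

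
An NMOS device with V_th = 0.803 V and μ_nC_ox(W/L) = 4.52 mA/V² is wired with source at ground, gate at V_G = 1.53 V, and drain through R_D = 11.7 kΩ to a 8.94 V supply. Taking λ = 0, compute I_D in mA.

V_GS = V_G = 1.53 V, so V_ov = 1.53 − 0.803 = 0.727 V.
Assume saturation: I_D = ½ k_n V_ov² = 0.5 × 4.52 × 0.727² = 1.19 mA, giving V_DS = V_DD − I_D R_D = 8.94 − 1.19 × 11.7 = -5.04 V.
But -5.04 V < V_ov = 0.727 V, so the device is actually in triode.
In triode I_D = k_n[V_ov V_DS − ½ V_DS²] and I_D = (V_DD − V_DS)/R_D. Equating: 26.4 V_DS² − 39.45 V_DS + 8.94 = 0, giving V_DS = 0.279 V (the root below V_ov).
I_D = (8.94 − 0.279) / 11.7 = 0.74 mA.

I_D = 0.740 mA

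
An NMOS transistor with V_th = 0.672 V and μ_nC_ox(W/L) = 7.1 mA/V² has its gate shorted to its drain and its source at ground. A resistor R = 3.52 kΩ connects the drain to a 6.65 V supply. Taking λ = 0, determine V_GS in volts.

V_GS = 1.32 V

With gate tied to drain, V_GS = V_DS ≥ V_GS − V_th, so the device is in saturation.
KCL at the drain: ½ k_n (V_GS − V_th)² = (V_DD − V_GS)/R.
Let x = V_GS − 0.672. Then 12.5 x² + x − 5.978 = 0, giving x = 0.653 V (positive root), so V_GS = 1.32 V.
I_D = (V_DD − V_GS)/R = (6.65 − 1.32) / 3.52 = 1.51 mA.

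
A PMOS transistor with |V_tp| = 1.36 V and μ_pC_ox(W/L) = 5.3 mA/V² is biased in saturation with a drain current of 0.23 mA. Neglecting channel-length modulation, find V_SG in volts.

V_SG = 1.65 V

In saturation I_D = ½ k_p (V_SG − |V_tp|)², so V_SG − |V_tp| = √(2 I_D / k_p) = √(2 × 0.23 / 5.3) = 0.295 V.
V_SG = 1.36 + 0.295 = 1.65 V.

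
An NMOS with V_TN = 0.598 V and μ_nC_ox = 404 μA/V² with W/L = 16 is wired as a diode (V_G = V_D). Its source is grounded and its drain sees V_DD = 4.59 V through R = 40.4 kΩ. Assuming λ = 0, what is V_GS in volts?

V_GS = 0.769 V

With gate tied to drain, V_GS = V_DS ≥ V_GS − V_TN, so the device is in saturation.
k_n = μ_nC_ox · (W/L) = 6.464 mA/V².
KCL at the drain: ½ k_n (V_GS − V_TN)² = (V_DD − V_GS)/R.
Let x = V_GS − 0.598. Then 131 x² + x − 3.992 = 0, giving x = 0.171 V (positive root), so V_GS = 0.769 V.
I_D = (V_DD − V_GS)/R = (4.59 − 0.769) / 40.4 = 0.0946 mA.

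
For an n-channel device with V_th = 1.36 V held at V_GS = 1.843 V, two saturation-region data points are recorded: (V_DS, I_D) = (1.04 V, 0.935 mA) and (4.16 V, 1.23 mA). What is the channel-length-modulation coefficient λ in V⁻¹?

λ = 0.113 V⁻¹

With V_GS fixed, I_D ∝ (1 + λ V_DS) in saturation, so I_D2/I_D1 = (1 + λ V_DS2)/(1 + λ V_DS1).
1.23/0.935 = 1.316 = (1 + 4.16 λ)/(1 + 1.04 λ).
Solving: λ (I_D1 V_DS2 − I_D2 V_DS1) = I_D2 − I_D1, so λ = (1.23 − 0.935) / (0.935 × 4.16 − 1.23 × 1.04) = 0.295 / 2.61 = 0.113 V⁻¹.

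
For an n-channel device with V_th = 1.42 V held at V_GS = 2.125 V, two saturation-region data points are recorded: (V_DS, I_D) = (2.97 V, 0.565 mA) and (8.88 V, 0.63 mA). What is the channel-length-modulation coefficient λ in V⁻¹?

λ = 0.0207 V⁻¹

With V_GS fixed, I_D ∝ (1 + λ V_DS) in saturation, so I_D2/I_D1 = (1 + λ V_DS2)/(1 + λ V_DS1).
0.63/0.565 = 1.115 = (1 + 8.88 λ)/(1 + 2.97 λ).
Solving: λ (I_D1 V_DS2 − I_D2 V_DS1) = I_D2 − I_D1, so λ = (0.63 − 0.565) / (0.565 × 8.88 − 0.63 × 2.97) = 0.065 / 3.15 = 0.0207 V⁻¹.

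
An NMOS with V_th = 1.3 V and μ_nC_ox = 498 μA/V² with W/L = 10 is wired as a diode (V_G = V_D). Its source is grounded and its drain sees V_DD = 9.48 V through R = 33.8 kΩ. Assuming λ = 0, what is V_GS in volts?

V_GS = 1.61 V

With gate tied to drain, V_GS = V_DS ≥ V_GS − V_th, so the device is in saturation.
k_n = μ_nC_ox · (W/L) = 4.98 mA/V².
KCL at the drain: ½ k_n (V_GS − V_th)² = (V_DD − V_GS)/R.
Let x = V_GS − 1.3. Then 84.2 x² + x − 8.18 = 0, giving x = 0.306 V (positive root), so V_GS = 1.61 V.
I_D = (V_DD − V_GS)/R = (9.48 − 1.61) / 33.8 = 0.233 mA.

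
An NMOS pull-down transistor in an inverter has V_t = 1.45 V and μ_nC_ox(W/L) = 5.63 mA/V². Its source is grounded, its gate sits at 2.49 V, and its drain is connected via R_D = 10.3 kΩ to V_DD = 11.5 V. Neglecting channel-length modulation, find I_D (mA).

I_D = 1.10 mA

V_GS = V_G = 2.49 V, so V_ov = 2.49 − 1.45 = 1.04 V.
Assume saturation: I_D = ½ k_n V_ov² = 0.5 × 5.63 × 1.04² = 3.04 mA, giving V_DS = V_DD − I_D R_D = 11.5 − 3.04 × 10.3 = -19.9 V.
But -19.9 V < V_ov = 1.04 V, so the device is actually in triode.
In triode I_D = k_n[V_ov V_DS − ½ V_DS²] and I_D = (V_DD − V_DS)/R_D. Equating: 29 V_DS² − 61.31 V_DS + 11.5 = 0, giving V_DS = 0.208 V (the root below V_ov).
I_D = (11.5 − 0.208) / 10.3 = 1.1 mA.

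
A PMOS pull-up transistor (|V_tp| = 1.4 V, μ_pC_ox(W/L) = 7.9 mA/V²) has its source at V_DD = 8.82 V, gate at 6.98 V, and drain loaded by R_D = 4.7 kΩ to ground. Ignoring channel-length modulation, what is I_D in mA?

V_SG = V_DD − V_G = 8.82 − 6.98 = 1.84 V, so V_ov = 1.84 − 1.4 = 0.44 V.
Assume saturation: I_D = ½ k_p V_ov² = 0.5 × 7.9 × 0.44² = 0.765 mA, giving V_SD = V_DD − I_D R_D = 8.82 − 0.765 × 4.7 = 5.23 V.
V_SD = 5.23 V ≥ V_ov = 0.44 V, confirming saturation.

I_D = 0.765 mA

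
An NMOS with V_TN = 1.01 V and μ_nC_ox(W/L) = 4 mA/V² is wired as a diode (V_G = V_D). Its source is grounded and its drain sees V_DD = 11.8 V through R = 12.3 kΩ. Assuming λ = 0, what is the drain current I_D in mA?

I_D = 0.825 mA

With gate tied to drain, V_GS = V_DS ≥ V_GS − V_TN, so the device is in saturation.
KCL at the drain: ½ k_n (V_GS − V_TN)² = (V_DD − V_GS)/R.
Let x = V_GS − 1.01. Then 24.6 x² + x − 10.79 = 0, giving x = 0.642 V (positive root), so V_GS = 1.65 V.
I_D = (V_DD − V_GS)/R = (11.8 − 1.65) / 12.3 = 0.825 mA.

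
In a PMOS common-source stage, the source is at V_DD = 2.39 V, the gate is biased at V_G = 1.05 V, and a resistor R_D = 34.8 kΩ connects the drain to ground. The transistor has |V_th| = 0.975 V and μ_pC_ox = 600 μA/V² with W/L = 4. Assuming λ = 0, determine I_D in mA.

I_D = 0.0662 mA

V_SG = V_DD − V_G = 2.39 − 1.05 = 1.34 V, so V_ov = 1.34 − 0.975 = 0.365 V.
k_p = μ_pC_ox · (W/L) = 2.4 mA/V².
Assume saturation: I_D = ½ k_p V_ov² = 0.5 × 2.4 × 0.365² = 0.16 mA, giving V_SD = V_DD − I_D R_D = 2.39 − 0.16 × 34.8 = -3.17 V.
But -3.17 V < V_ov = 0.365 V, so the device is actually in triode.
In triode I_D = k_p[V_ov V_SD − ½ V_SD²] and I_D = (V_DD − V_SD)/R_D. Equating: 41.8 V_SD² − 31.48 V_SD + 2.39 = 0, giving V_SD = 0.0856 V (the root below V_ov).
I_D = (2.39 − 0.0856) / 34.8 = 0.0662 mA.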